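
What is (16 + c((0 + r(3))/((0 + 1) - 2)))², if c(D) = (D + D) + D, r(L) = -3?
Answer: 625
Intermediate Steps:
c(D) = 3*D (c(D) = 2*D + D = 3*D)
(16 + c((0 + r(3))/((0 + 1) - 2)))² = (16 + 3*((0 - 3)/((0 + 1) - 2)))² = (16 + 3*(-3/(1 - 2)))² = (16 + 3*(-3/(-1)))² = (16 + 3*(-3*(-1)))² = (16 + 3*3)² = (16 + 9)² = 25² = 625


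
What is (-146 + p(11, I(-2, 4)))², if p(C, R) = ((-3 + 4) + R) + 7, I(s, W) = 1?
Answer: 18769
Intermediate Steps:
p(C, R) = 8 + R (p(C, R) = (1 + R) + 7 = 8 + R)
(-146 + p(11, I(-2, 4)))² = (-146 + (8 + 1))² = (-146 + 9)² = (-137)² = 18769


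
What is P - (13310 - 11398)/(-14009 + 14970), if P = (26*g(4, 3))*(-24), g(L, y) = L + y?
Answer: -4199560/961 ≈ -4370.0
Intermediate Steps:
P = -4368 (P = (26*(4 + 3))*(-24) = (26*7)*(-24) = 182*(-24) = -4368)
P - (13310 - 11398)/(-14009 + 14970) = -4368 - (13310 - 11398)/(-14009 + 14970) = -4368 - 1912/961 = -4199560/961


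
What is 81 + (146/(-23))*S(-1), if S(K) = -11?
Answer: 3469/23 ≈ 150.83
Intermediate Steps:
81 + (146/(-23))*S(-1) = 81 + (146/(-23))*(-11) = 81 + (146*(-1/23))*(-11) = 81 - 146/23*(-11) = 81 + 1606/23 = 3469/23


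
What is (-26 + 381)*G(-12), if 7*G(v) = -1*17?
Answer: -6035/7 ≈ -862.14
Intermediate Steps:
G(v) = -17/7 (G(v) = (-1*17)/7 = (1/7)*(-17) = -17/7)
(-26 + 381)*G(-12) = (-26 + 381)*(-17/7) = 355*(-17/7) = -6035/7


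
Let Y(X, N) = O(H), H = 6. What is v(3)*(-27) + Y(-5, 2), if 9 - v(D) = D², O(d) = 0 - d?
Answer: -6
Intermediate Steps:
O(d) = -d
Y(X, N) = -6 (Y(X, N) = -1*6 = -6)
v(D) = 9 - D²
v(3)*(-27) + Y(-5, 2) = (9 - 1*3²)*(-27) - 6 = (9 - 1*9)*(-27) - 6 = (9 - 9)*(-27) - 6 = 0*(-27) - 6 = 0 - 6 = -6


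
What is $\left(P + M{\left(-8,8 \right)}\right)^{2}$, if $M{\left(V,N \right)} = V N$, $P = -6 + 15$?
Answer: $3025$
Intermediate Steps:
$P = 9$
$M{\left(V,N \right)} = N V$
$\left(P + M{\left(-8,8 \right)}\right)^{2} = \left(9 + 8 \left(-8\right)\right)^{2} = \left(9 - 64\right)^{2} = \left(-55\right)^{2} = 3025$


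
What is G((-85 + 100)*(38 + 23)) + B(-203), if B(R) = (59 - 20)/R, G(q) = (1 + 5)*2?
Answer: 2397/203 ≈ 11.808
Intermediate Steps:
G(q) = 12 (G(q) = 6*2 = 12)
B(R) = 39/R
G((-85 + 100)*(38 + 23)) + B(-203) = 12 + 39/(-203) = 12 + 39*(-1/203) = 12 - 39/203 = 2397/203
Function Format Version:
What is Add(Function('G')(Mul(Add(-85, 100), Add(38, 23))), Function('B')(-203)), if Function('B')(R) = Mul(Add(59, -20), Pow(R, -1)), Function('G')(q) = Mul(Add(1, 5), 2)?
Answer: Rational(2397, 203) ≈ 11.808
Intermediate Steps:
Function('G')(q) = 12 (Function('G')(q) = Mul(6, 2) = 12)
Function('B')(R) = Mul(39, Pow(R, -1))
Add(Function('G')(Mul(Add(-85, 100), Add(38, 23))), Function('B')(-203)) = Add(12, Mul(39, Pow(-203, -1))) = Add(12, Mul(39, Rational(-1, 203))) = Add(12, Rational(-39, 203)) = Rational(2397, 203)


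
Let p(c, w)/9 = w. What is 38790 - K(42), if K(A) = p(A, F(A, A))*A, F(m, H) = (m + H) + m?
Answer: -8838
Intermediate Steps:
F(m, H) = H + 2*m (F(m, H) = (H + m) + m = H + 2*m)
p(c, w) = 9*w
K(A) = 27*A² (K(A) = (9*(A + 2*A))*A = (9*(3*A))*A = (27*A)*A = 27*A²)
38790 - K(42) = 38790 - 27*42² = 38790 - 27*1764 = 38790 - 1*47628 = 38790 - 47628 = -8838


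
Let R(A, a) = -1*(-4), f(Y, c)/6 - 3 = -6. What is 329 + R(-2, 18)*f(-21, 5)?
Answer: 257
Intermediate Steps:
f(Y, c) = -18 (f(Y, c) = 18 + 6*(-6) = 18 - 36 = -18)
R(A, a) = 4
329 + R(-2, 18)*f(-21, 5) = 329 + 4*(-18) = 329 - 72 = 257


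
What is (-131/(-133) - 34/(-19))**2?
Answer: 136161/17689 ≈ 7.6975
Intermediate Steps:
(-131/(-133) - 34/(-19))**2 = (-131*(-1/133) - 34*(-1/19))**2 = (131/133 + 34/19)**2 = (369/133)**2 = 136161/17689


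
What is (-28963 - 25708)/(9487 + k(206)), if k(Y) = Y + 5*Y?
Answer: -54671/10723 ≈ -5.0985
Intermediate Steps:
k(Y) = 6*Y
(-28963 - 25708)/(9487 + k(206)) = (-28963 - 25708)/(9487 + 6*206) = -54671/(9487 + 1236) = -54671/10723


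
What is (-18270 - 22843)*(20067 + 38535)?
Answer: -2409304026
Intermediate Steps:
(-18270 - 22843)*(20067 + 38535) = -41113*58602 = -2409304026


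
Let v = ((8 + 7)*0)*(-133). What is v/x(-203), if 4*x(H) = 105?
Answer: 0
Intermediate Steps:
x(H) = 105/4 (x(H) = (¼)*105 = 105/4)
v = 0 (v = (15*0)*(-133) = 0*(-133) = 0)
v/x(-203) = 0/(105/4) = 0*(4/105) = 0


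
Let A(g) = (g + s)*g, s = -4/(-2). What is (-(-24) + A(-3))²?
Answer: 729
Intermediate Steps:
s = 2 (s = -4*(-½) = 2)
A(g) = g*(2 + g) (A(g) = (g + 2)*g = (2 + g)*g = g*(2 + g))
(-(-24) + A(-3))² = (-(-24) - 3*(2 - 3))² = (-8*(-3) - 3*(-1))² = (24 + 3)² = 27² = 729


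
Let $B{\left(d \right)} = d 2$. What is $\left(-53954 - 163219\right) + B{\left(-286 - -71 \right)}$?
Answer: $-217603$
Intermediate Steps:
$B{\left(d \right)} = 2 d$
$\left(-53954 - 163219\right) + B{\left(-286 - -71 \right)} = \left(-53954 - 163219\right) + 2 \left(-286 - -71\right) = -217173 + 2 \left(-286 + 71\right) = -217173 + 2 \left(-215\right) = -217173 - 430 = -217603$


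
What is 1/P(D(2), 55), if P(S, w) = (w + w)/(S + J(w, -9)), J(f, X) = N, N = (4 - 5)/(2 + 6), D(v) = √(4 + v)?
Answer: -1/880 + √6/110 ≈ 0.021132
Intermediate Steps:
N = -⅛ (N = -1/8 = -1*⅛ = -⅛ ≈ -0.12500)
J(f, X) = -⅛
P(S, w) = 2*w/(-⅛ + S) (P(S, w) = (w + w)/(S - ⅛) = (2*w)/(-⅛ + S) = 2*w/(-⅛ + S))
1/P(D(2), 55) = 1/(16*55/(-1 + 8*√(4 + 2))) = 1/(16*55/(-1 + 8*√6)) = 1/(880/(-1 + 8*√6)) = -1/880 + √6/110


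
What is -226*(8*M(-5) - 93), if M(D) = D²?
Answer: -24182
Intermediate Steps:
-226*(8*M(-5) - 93) = -226*(8*(-5)² - 93) = -226*(8*25 - 93) = -226*(200 - 93) = -226*107 = -24182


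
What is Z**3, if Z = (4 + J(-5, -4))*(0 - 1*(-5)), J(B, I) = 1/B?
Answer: 6859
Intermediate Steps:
Z = 19 (Z = (4 + 1/(-5))*(0 - 1*(-5)) = (4 - 1/5)*(0 + 5) = (19/5)*5 = 19)
Z**3 = 19**3 = 6859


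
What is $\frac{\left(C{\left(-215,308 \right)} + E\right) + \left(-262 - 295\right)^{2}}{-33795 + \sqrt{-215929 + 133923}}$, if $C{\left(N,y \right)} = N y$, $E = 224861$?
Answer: $- \frac{15846137550}{1142184031} - \frac{468890 i \sqrt{82006}}{1142184031} \approx -13.874 - 0.11756 i$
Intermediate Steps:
$\frac{\left(C{\left(-215,308 \right)} + E\right) + \left(-262 - 295\right)^{2}}{-33795 + \sqrt{-215929 + 133923}} = \frac{\left(\left(-215\right) 308 + 224861\right) + \left(-262 - 295\right)^{2}}{-33795 + \sqrt{-215929 + 133923}} = \frac{\left(-66220 + 224861\right) + \left(-557\right)^{2}}{-33795 + \sqrt{-82006}} = \frac{158641 + 310249}{-33795 + i \sqrt{82006}} = \frac{468890}{-33795 + i \sqrt{82006}}$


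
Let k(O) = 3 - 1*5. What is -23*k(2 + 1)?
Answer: 46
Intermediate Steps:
k(O) = -2 (k(O) = 3 - 5 = -2)
-23*k(2 + 1) = -23*(-2) = 46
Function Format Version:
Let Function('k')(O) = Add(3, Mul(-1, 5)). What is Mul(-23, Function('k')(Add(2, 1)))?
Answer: 46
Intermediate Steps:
Function('k')(O) = -2 (Function('k')(O) = Add(3, -5) = -2)
Mul(-23, Function('k')(Add(2, 1))) = Mul(-23, -2) = 46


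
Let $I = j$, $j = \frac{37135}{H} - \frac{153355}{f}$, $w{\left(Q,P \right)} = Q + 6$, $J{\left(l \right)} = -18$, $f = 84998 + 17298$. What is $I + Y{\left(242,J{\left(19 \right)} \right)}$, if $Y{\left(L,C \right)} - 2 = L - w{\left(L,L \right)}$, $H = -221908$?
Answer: $- \frac{32157666593}{5675075192} \approx -5.6665$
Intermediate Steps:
$f = 102296$
$w{\left(Q,P \right)} = 6 + Q$
$j = - \frac{9457365825}{5675075192}$ ($j = \frac{37135}{-221908} - \frac{153355}{102296} = 37135 \left(- \frac{1}{221908}\right) - \frac{153355}{102296} = - \frac{37135}{221908} - \frac{153355}{102296} = - \frac{9457365825}{5675075192} \approx -1.6665$)
$Y{\left(L,C \right)} = -4$ ($Y{\left(L,C \right)} = 2 + \left(L - \left(6 + L\right)\right) = 2 - 6 = -4$)
$I = - \frac{9457365825}{5675075192} \approx -1.6665$
$I + Y{\left(242,J{\left(19 \right)} \right)} = - \frac{9457365825}{5675075192} - 4 = - \frac{32157666593}{5675075192}$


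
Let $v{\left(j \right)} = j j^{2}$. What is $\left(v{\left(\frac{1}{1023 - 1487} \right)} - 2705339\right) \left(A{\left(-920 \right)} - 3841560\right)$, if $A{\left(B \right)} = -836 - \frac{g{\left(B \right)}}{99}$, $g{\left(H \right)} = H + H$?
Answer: $\frac{25701049559522122663897}{2472459264} \approx 1.0395 \cdot 10^{13}$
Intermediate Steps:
$g{\left(H \right)} = 2 H$
$A{\left(B \right)} = -836 - \frac{2 B}{99}$
$v{\left(j \right)} = j^{3}$
$\left(v{\left(\frac{1}{1023 - 1487} \right)} - 2705339\right) \left(A{\left(-920 \right)} - 3841560\right) = \left(\left(\frac{1}{1023 - 1487}\right)^{3} - 2705339\right) \left(\left(-836 - - \frac{1840}{99}\right) - 3841560\right) = \left(\left(\frac{1}{-464}\right)^{3} - 2705339\right) \left(\left(-836 + \frac{1840}{99}\right) - 3841560\right) = \left(\left(- \frac{1}{464}\right)^{3} - 2705339\right) \left(- \frac{80924}{99} - 3841560\right) = \left(- \frac{1}{99897344} - 2705339\right) \left(- \frac{380395364}{99}\right) = \left(- \frac{270256180719617}{99897344}\right) \left(- \frac{380395364}{99}\right) = \frac{25701049559522122663897}{2472459264}$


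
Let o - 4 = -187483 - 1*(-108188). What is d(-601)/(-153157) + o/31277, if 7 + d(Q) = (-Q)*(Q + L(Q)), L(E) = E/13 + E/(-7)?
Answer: -144812387523/435916525499 ≈ -0.33220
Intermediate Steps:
o = -79291 (o = 4 + (-187483 - 1*(-108188)) = 4 + (-187483 + 108188) = 4 - 79295 = -79291)
L(E) = -6*E/91 (L(E) = E*(1/13) + E*(-⅐) = E/13 - E/7 = -6*E/91)
d(Q) = -7 - 85*Q²/91 (d(Q) = -7 + (-Q)*(Q - 6*Q/91) = -7 + (-Q)*(85*Q/91) = -7 - 85*Q²/91)
d(-601)/(-153157) + o/31277 = (-7 - 85/91*(-601)²)/(-153157) - 79291/31277 = (-7 - 85/91*361201)*(-1/153157) - 79291*1/31277 = (-7 - 30702085/91)*(-1/153157) - 79291/31277 = -30702722/91*(-1/153157) - 79291/31277 = 30702722/13937287 - 79291/31277 = -144812387523/435916525499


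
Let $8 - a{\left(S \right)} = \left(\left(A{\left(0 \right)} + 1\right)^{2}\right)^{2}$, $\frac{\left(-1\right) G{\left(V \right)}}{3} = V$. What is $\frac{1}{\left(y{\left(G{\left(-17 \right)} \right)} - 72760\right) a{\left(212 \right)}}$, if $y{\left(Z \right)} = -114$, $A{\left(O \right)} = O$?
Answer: $- \frac{1}{510118} \approx -1.9603 \cdot 10^{-6}$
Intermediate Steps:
$G{\left(V \right)} = - 3 V$
$a{\left(S \right)} = 7$ ($a{\left(S \right)} = 8 - \left(\left(0 + 1\right)^{2}\right)^{2} = 8 - \left(1^{2}\right)^{2} = 8 - 1^{2} = 8 - 1 = 7$)
$\frac{1}{\left(y{\left(G{\left(-17 \right)} \right)} - 72760\right) a{\left(212 \right)}} = \frac{1}{\left(-114 - 72760\right) 7} = \frac{1}{-72874} \cdot \frac{1}{7} = \left(- \frac{1}{72874}\right) \frac{1}{7} = - \frac{1}{510118}$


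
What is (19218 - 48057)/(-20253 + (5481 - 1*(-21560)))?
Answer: -28839/6788 ≈ -4.2485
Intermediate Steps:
(19218 - 48057)/(-20253 + (5481 - 1*(-21560))) = -28839/(-20253 + (5481 + 21560)) = -28839/(-20253 + 27041) = -28839/6788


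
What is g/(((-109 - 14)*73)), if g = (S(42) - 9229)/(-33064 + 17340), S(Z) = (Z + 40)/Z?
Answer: -48442/741225429 ≈ -6.5354e-5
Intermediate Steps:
S(Z) = (40 + Z)/Z
g = 48442/82551 (g = ((40 + 42)/42 - 9229)/(-33064 + 17340) = ((1/42)*82 - 9229)/(-15724) = (41/21 - 9229)*(-1/15724) = -193768/21*(-1/15724) = 48442/82551 ≈ 0.58681)
g/(((-109 - 14)*73)) = 48442/(82551*(((-109 - 14)*73))) = 48442/(82551*((-123*73))) = (48442/82551)/(-8979) = (48442/82551)*(-1/8979) = -48442/741225429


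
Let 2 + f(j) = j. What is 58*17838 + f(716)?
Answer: 1035318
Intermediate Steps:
f(j) = -2 + j
58*17838 + f(716) = 58*17838 + (-2 + 716) = 1034604 + 714 = 1035318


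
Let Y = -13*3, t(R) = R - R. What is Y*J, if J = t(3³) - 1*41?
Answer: 1599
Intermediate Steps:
t(R) = 0
Y = -39
J = -41 (J = 0 - 1*41 = 0 - 41 = -41)
Y*J = -39*(-41) = 1599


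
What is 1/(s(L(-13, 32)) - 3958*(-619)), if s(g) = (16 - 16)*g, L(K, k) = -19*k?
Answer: 1/2450002 ≈ 4.0816e-7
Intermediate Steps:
s(g) = 0 (s(g) = 0*g = 0)
1/(s(L(-13, 32)) - 3958*(-619)) = 1/(0 - 3958*(-619)) = 1/(0 + 2450002) = 1/2450002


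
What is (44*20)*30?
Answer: 26400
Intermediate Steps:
(44*20)*30 = 880*30 = 26400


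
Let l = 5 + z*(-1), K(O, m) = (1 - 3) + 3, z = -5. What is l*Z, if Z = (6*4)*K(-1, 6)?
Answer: 240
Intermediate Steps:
K(O, m) = 1 (K(O, m) = -2 + 3 = 1)
l = 10 (l = 5 - 5*(-1) = 5 + 5 = 10)
Z = 24 (Z = (6*4)*1 = 24*1 = 24)
l*Z = 10*24 = 240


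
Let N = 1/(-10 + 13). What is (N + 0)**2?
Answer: 1/9 ≈ 0.11111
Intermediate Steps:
N = 1/3 ≈ 0.33333
(N + 0)**2 = (1/3 + 0)**2 = (1/3)**2 = 1/9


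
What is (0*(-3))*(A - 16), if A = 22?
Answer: 0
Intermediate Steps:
(0*(-3))*(A - 16) = (0*(-3))*(22 - 16) = 0*6 = 0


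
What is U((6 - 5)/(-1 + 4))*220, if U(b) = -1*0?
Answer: 0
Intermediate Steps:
U(b) = 0
U((6 - 5)/(-1 + 4))*220 = 0*220 = 0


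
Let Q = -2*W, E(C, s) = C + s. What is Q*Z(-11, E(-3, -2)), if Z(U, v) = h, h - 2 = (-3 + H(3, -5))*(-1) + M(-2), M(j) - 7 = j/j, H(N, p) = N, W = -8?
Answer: 160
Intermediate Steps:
M(j) = 8 (M(j) = 7 + j/j = 7 + 1 = 8)
Q = 16 (Q = -2*(-8) = 16)
h = 10 (h = 2 + ((-3 + 3)*(-1) + 8) = 2 + (0*(-1) + 8) = 2 + (0 + 8) = 2 + 8 = 10)
Z(U, v) = 10
Q*Z(-11, E(-3, -2)) = 16*10 = 160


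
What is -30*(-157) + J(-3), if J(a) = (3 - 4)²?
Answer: 4711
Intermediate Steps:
J(a) = 1 (J(a) = (-1)² = 1)
-30*(-157) + J(-3) = -30*(-157) + 1 = 4710 + 1 = 4711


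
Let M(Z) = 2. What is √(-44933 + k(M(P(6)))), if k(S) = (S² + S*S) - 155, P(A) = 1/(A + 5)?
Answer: 14*I*√230 ≈ 212.32*I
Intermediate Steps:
P(A) = 1/(5 + A)
k(S) = -155 + 2*S² (k(S) = (S² + S²) - 155 = 2*S² - 155 = -155 + 2*S²)
√(-44933 + k(M(P(6)))) = √(-44933 + (-155 + 2*2²)) = √(-44933 + (-155 + 2*4)) = √(-44933 + (-155 + 8)) = √(-44933 - 147) = √(-45080) = 14*I*√230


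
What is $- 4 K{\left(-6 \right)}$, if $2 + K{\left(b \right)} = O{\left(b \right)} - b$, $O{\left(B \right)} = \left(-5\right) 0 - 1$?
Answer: $-12$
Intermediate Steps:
$O{\left(B \right)} = -1$ ($O{\left(B \right)} = 0 - 1 = -1$)
$K{\left(b \right)} = -3 - b$ ($K{\left(b \right)} = -2 - \left(1 + b\right) = -3 - b$)
$- 4 K{\left(-6 \right)} = - 4 \left(-3 - -6\right) = - 4 \left(-3 + 6\right) = \left(-4\right) 3 = -12$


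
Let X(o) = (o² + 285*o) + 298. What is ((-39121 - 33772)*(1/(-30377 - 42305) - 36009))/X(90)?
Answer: 190776007090127/2474676736 ≈ 77091.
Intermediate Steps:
X(o) = 298 + o² + 285*o
((-39121 - 33772)*(1/(-30377 - 42305) - 36009))/X(90) = ((-39121 - 33772)*(1/(-30377 - 42305) - 36009))/(298 + 90² + 285*90) = (-72893*(1/(-72682) - 36009))/(298 + 8100 + 25650) = -72893*(-1/72682 - 36009)/34048 = -72893*(-2617206139/72682)*(1/34048) = (190776007090127/72682)*(1/34048) = 190776007090127/2474676736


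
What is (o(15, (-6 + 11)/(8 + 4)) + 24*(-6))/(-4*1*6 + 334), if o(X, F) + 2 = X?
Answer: -131/310 ≈ -0.42258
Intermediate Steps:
o(X, F) = -2 + X
(o(15, (-6 + 11)/(8 + 4)) + 24*(-6))/(-4*1*6 + 334) = ((-2 + 15) + 24*(-6))/(-4*1*6 + 334) = (13 - 144)/(-4*6 + 334) = -131/(-24 + 334) = -131/310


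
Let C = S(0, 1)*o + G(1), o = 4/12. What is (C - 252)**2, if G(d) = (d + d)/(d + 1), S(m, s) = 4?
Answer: 561001/9 ≈ 62333.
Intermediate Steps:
G(d) = 2*d/(1 + d) (G(d) = (2*d)/(1 + d) = 2*d/(1 + d))
o = 1/3 (o = 4*(1/12) = 1/3 ≈ 0.33333)
C = 7/3 (C = 4*(1/3) + 2*1/(1 + 1) = 4/3 + 2*1/2 = 4/3 + 2*1*(1/2) = 4/3 + 1 = 7/3 ≈ 2.3333)
(C - 252)**2 = (7/3 - 252)**2 = (-749/3)**2 = 561001/9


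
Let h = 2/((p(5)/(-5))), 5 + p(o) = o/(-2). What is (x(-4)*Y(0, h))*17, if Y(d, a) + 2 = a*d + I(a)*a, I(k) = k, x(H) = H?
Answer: 136/9 ≈ 15.111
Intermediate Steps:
p(o) = -5 - o/2 (p(o) = -5 + o/(-2) = -5 + o*(-½) = -5 - o/2)
h = 4/3 (h = 2/(((-5 - ½*5)/(-5))) = 2/(((-5 - 5/2)*(-⅕))) = 2/((-15/2*(-⅕))) = 2/(3/2) = 2*(⅔) = 4/3 ≈ 1.3333)
Y(d, a) = -2 + a² + a*d (Y(d, a) = -2 + (a*d + a*a) = -2 + (a*d + a²) = -2 + (a² + a*d) = -2 + a² + a*d)
(x(-4)*Y(0, h))*17 = -4*(-2 + (4/3)² + (4/3)*0)*17 = -4*(-2 + 16/9 + 0)*17 = -4*(-2/9)*17 = (8/9)*17 = 136/9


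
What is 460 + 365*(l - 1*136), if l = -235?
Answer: -134955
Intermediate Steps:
460 + 365*(l - 1*136) = 460 + 365*(-235 - 1*136) = 460 + 365*(-235 - 136) = 460 + 365*(-371) = 460 - 135415 = -134955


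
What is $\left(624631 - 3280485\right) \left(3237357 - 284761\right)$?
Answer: $-7841663896984$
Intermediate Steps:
$\left(624631 - 3280485\right) \left(3237357 - 284761\right) = \left(-2655854\right) 2952596 = -7841663896984$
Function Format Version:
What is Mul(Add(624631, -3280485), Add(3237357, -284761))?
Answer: -7841663896984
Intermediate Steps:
Mul(Add(624631, -3280485), Add(3237357, -284761)) = Mul(-2655854, 2952596) = -7841663896984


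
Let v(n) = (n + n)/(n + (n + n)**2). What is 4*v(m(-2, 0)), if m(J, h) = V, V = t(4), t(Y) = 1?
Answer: 8/5 ≈ 1.6000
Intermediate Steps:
V = 1
m(J, h) = 1
v(n) = 2*n/(n + 4*n**2) (v(n) = (2*n)/(n + (2*n)**2) = (2*n)/(n + 4*n**2) = 2*n/(n + 4*n**2))
4*v(m(-2, 0)) = 4*(2/(1 + 4*1)) = 4*(2/(1 + 4)) = 4*(2/5) = 8/5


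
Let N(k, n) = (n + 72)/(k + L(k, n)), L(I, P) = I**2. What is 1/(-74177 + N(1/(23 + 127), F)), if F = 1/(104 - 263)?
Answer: -8003/507786031 ≈ -1.5761e-5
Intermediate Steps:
F = -1/159 (F = 1/(-159) = -1/159 ≈ -0.0062893)
N(k, n) = (72 + n)/(k + k**2) (N(k, n) = (n + 72)/(k + k**2) = (72 + n)/(k + k**2))
1/(-74177 + N(1/(23 + 127), F)) = 1/(-74177 + (72 - 1/159)/((1/(23 + 127))*(1 + 1/(23 + 127)))) = 1/(-74177 + (11447/159)/(1/150*(1 + 1/150))) = 1/(-74177 + (11447/159)/((1/150)*(1 + 1/150))) = 1/(-74177 + 150*(11447/159)/(151/150)) = 1/(-74177 + 150*(150/151)*(11447/159)) = 1/(-74177 + 85852500/8003) = 1/(-507786031/8003) = -8003/507786031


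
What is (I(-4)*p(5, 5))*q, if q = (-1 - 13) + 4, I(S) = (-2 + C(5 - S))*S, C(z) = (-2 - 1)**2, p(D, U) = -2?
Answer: -560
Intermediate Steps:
C(z) = 9 (C(z) = (-3)**2 = 9)
I(S) = 7*S (I(S) = (-2 + 9)*S = 7*S)
q = -10 (q = -14 + 4 = -10)
(I(-4)*p(5, 5))*q = ((7*(-4))*(-2))*(-10) = -28*(-2)*(-10) = 56*(-10) = -560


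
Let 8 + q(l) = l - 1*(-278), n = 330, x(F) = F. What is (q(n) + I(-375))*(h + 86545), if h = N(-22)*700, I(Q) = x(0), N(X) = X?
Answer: 42687000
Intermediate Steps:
I(Q) = 0
h = -15400 (h = -22*700 = -15400)
q(l) = 270 + l (q(l) = -8 + (l - 1*(-278)) = -8 + (l + 278) = -8 + (278 + l) = 270 + l)
(q(n) + I(-375))*(h + 86545) = ((270 + 330) + 0)*(-15400 + 86545) = (600 + 0)*71145 = 600*71145 = 42687000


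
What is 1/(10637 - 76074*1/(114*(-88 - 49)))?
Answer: 2603/27700790 ≈ 9.3968e-5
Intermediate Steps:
1/(10637 - 76074*1/(114*(-88 - 49))) = 1/(10637 - 76074/(114*(-137))) = 1/(10637 - 76074/(-15618)) = 1/(10637 - 76074*(-1/15618)) = 1/(10637 + 12679/2603) = 1/(27700790/2603) = 2603/27700790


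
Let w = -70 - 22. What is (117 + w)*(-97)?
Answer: -2425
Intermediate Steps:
w = -92
(117 + w)*(-97) = (117 - 92)*(-97) = 25*(-97) = -2425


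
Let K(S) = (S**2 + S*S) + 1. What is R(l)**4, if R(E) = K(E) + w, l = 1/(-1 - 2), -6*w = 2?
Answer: 4096/6561 ≈ 0.62430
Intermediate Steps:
w = -1/3 (w = -1/6*2 = -1/3 ≈ -0.33333)
l = -1/3 (l = 1/(-3) = -1/3 ≈ -0.33333)
K(S) = 1 + 2*S**2 (K(S) = (S**2 + S**2) + 1 = 2*S**2 + 1 = 1 + 2*S**2)
R(E) = 2/3 + 2*E**2 (R(E) = (1 + 2*E**2) - 1/3 = 2/3 + 2*E**2)
R(l)**4 = (2/3 + 2*(-1/3)**2)**4 = (2/3 + 2*(1/9))**4 = (2/3 + 2/9)**4 = (8/9)**4 = 4096/6561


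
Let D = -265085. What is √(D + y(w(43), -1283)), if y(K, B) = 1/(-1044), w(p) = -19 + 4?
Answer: I*√8025713489/174 ≈ 514.86*I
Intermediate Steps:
w(p) = -15
y(K, B) = -1/1044
√(D + y(w(43), -1283)) = √(-265085 - 1/1044) = √(-276748741/1044) = I*√8025713489/174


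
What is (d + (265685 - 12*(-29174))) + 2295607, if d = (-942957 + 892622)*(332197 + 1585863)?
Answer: -96542638720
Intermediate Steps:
d = -96545550100 (d = -50335*1918060 = -96545550100)
(d + (265685 - 12*(-29174))) + 2295607 = (-96545550100 + (265685 - 12*(-29174))) + 2295607 = (-96545550100 + (265685 - 1*(-350088))) + 2295607 = (-96545550100 + (265685 + 350088)) + 2295607 = (-96545550100 + 615773) + 2295607 = -96544934327 + 2295607 = -96542638720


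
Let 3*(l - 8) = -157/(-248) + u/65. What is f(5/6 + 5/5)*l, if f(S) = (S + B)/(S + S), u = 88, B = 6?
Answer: 19688723/1063920 ≈ 18.506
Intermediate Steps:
f(S) = (6 + S)/(2*S) (f(S) = (S + 6)/(S + S) = (6 + S)/((2*S)) = (6 + S)*(1/(2*S)) = (6 + S)/(2*S))
l = 418909/48360 (l = 8 + (-157/(-248) + 88/65)/3 = 8 + (-157*(-1/248) + 88*(1/65))/3 = 8 + (157/248 + 88/65)/3 = 8 + (⅓)*(32029/16120) = 8 + 32029/48360 = 418909/48360 ≈ 8.6623)
f(5/6 + 5/5)*l = ((6 + (5/6 + 5/5))/(2*(5/6 + 5/5)))*(418909/48360) = ((6 + (5*(⅙) + 5*(⅕)))/(2*(5*(⅙) + 5*(⅕))))*(418909/48360) = ((6 + (⅚ + 1))/(2*(⅚ + 1)))*(418909/48360) = ((6 + 11/6)/(2*(11/6)))*(418909/48360) = ((½)*(6/11)*(47/6))*(418909/48360) = (47/22)*(418909/48360) = 19688723/1063920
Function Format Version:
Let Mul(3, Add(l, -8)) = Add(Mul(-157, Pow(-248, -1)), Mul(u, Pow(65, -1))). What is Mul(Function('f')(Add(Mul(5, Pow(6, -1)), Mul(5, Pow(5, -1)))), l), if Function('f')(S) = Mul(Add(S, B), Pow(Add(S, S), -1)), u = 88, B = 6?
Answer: Rational(19688723, 1063920) ≈ 18.506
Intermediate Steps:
Function('f')(S) = Mul(Rational(1, 2), Pow(S, -1), Add(6, S)) (Function('f')(S) = Mul(Add(S, 6), Pow(Add(S, S), -1)) = Mul(Add(6, S), Pow(Mul(2, S), -1)) = Mul(Add(6, S), Mul(Rational(1, 2), Pow(S, -1))) = Mul(Rational(1, 2), Pow(S, -1), Add(6, S)))
l = Rational(418909, 48360) (l = Add(8, Mul(Rational(1, 3), Add(Mul(-157, Pow(-248, -1)), Mul(88, Pow(65, -1))))) = Add(8, Mul(Rational(1, 3), Add(Mul(-157, Rational(-1, 248)), Mul(88, Rational(1, 65))))) = Add(8, Mul(Rational(1, 3), Add(Rational(157, 248), Rational(88, 65)))) = Add(8, Mul(Rational(1, 3), Rational(32029, 16120))) = Add(8, Rational(32029, 48360)) = Rational(418909, 48360) ≈ 8.6623)
Mul(Function('f')(Add(Mul(5, Pow(6, -1)), Mul(5, Pow(5, -1)))), l) = Mul(Mul(Rational(1, 2), Pow(Add(Mul(5, Pow(6, -1)), Mul(5, Pow(5, -1))), -1), Add(6, Add(Mul(5, Pow(6, -1)), Mul(5, Pow(5, -1))))), Rational(418909, 48360)) = Mul(Mul(Rational(1, 2), Pow(Add(Mul(5, Rational(1, 6)), Mul(5, Rational(1, 5))), -1), Add(6, Add(Mul(5, Rational(1, 6)), Mul(5, Rational(1, 5))))), Rational(418909, 48360)) = Mul(Mul(Rational(1, 2), Pow(Add(Rational(5, 6), 1), -1), Add(6, Add(Rational(5, 6), 1))), Rational(418909, 48360)) = Mul(Mul(Rational(1, 2), Pow(Rational(11, 6), -1), Add(6, Rational(11, 6))), Rational(418909, 48360)) = Mul(Mul(Rational(1, 2), Rational(6, 11), Rational(47, 6)), Rational(418909, 48360)) = Mul(Rational(47, 22), Rational(418909, 48360)) = Rational(19688723, 1063920)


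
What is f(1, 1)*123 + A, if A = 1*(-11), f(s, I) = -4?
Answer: -503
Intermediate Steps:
A = -11
f(1, 1)*123 + A = -4*123 - 11 = -492 - 11 = -503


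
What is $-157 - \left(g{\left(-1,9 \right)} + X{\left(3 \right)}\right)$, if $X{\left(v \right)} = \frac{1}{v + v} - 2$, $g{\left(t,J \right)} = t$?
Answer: $- \frac{925}{6} \approx -154.17$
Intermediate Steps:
$X{\left(v \right)} = -2 + \frac{1}{2 v}$ ($X{\left(v \right)} = \frac{1}{2 v} - 2 = -2 + \frac{1}{2 v}$)
$-157 - \left(g{\left(-1,9 \right)} + X{\left(3 \right)}\right) = -157 - \left(-1 - \left(2 - \frac{1}{2 \cdot 3}\right)\right) = -157 - \left(-1 + \left(-2 + \frac{1}{2} \cdot \frac{1}{3}\right)\right) = -157 - \left(-1 + \left(-2 + \frac{1}{6}\right)\right) = -157 - \left(-1 - \frac{11}{6}\right) = -157 - - \frac{17}{6} = -157 + \frac{17}{6} = - \frac{925}{6}$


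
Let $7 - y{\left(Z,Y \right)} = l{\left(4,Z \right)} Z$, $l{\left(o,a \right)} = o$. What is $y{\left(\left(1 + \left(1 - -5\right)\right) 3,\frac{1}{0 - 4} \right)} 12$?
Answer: $-924$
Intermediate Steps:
$y{\left(Z,Y \right)} = 7 - 4 Z$
$y{\left(\left(1 + \left(1 - -5\right)\right) 3,\frac{1}{0 - 4} \right)} 12 = \left(7 - 4 \left(1 + \left(1 - -5\right)\right) 3\right) 12 = \left(7 - 4 \left(1 + \left(1 + 5\right)\right) 3\right) 12 = \left(7 - 4 \left(1 + 6\right) 3\right) 12 = \left(7 - 4 \cdot 7 \cdot 3\right) 12 = \left(7 - 84\right) 12 = \left(-77\right) 12 = -924$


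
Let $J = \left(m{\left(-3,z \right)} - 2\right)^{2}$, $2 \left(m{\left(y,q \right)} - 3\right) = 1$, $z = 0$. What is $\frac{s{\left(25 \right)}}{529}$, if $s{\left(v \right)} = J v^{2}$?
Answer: $\frac{5625}{2116} \approx 2.6583$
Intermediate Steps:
$m{\left(y,q \right)} = \frac{7}{2}$ ($m{\left(y,q \right)} = 3 + \frac{1}{2} \cdot 1 = 3 + \frac{1}{2} = \frac{7}{2}$)
$J = \frac{9}{4}$ ($J = \left(\frac{7}{2} - 2\right)^{2} = \left(\frac{3}{2}\right)^{2} = \frac{9}{4} \approx 2.25$)
$s{\left(v \right)} = \frac{9 v^{2}}{4}$
$\frac{s{\left(25 \right)}}{529} = \frac{\frac{9}{4} \cdot 25^{2}}{529} = \frac{9}{4} \cdot 625 \cdot \frac{1}{529} = \frac{5625}{4} \cdot \frac{1}{529} = \frac{5625}{2116}$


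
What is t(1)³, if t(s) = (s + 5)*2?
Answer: 1728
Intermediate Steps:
t(s) = 10 + 2*s (t(s) = (5 + s)*2 = 10 + 2*s)
t(1)³ = (10 + 2*1)³ = (10 + 2)³ = 12³ = 1728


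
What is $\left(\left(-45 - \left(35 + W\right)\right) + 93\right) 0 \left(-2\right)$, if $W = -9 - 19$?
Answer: $0$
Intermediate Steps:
$W = -28$
$\left(\left(-45 - \left(35 + W\right)\right) + 93\right) 0 \left(-2\right) = \left(\left(-45 - \left(35 - 28\right)\right) + 93\right) 0 \left(-2\right) = \left(\left(-45 - 7\right) + 93\right) 0 = \left(-52 + 93\right) 0 = 41 \cdot 0 = 0$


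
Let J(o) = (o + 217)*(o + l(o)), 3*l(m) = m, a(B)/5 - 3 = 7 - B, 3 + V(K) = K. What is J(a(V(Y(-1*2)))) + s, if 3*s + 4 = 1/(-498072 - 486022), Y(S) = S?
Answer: 86202698023/2952282 ≈ 29199.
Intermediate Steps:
V(K) = -3 + K
a(B) = 50 - 5*B (a(B) = 15 + 5*(7 - B) = 15 + (35 - 5*B) = 50 - 5*B)
l(m) = m/3
J(o) = 4*o*(217 + o)/3 (J(o) = (o + 217)*(o + o/3) = (217 + o)*(4*o/3) = 4*o*(217 + o)/3)
s = -3936377/2952282 (s = -4/3 + 1/(3*(-498072 - 486022)) = -4/3 + (⅓)/(-984094) = -4/3 + (⅓)*(-1/984094) = -4/3 - 1/2952282 = -3936377/2952282 ≈ -1.3333)
J(a(V(Y(-1*2)))) + s = 4*(50 - 5*(-3 - 1*2))*(217 + (50 - 5*(-3 - 1*2)))/3 - 3936377/2952282 = 4*(50 - 5*(-3 - 2))*(217 + (50 - 5*(-3 - 2)))/3 - 3936377/2952282 = 4*(50 - 5*(-5))*(217 + (50 - 5*(-5)))/3 - 3936377/2952282 = 4*(50 + 25)*(217 + (50 + 25))/3 - 3936377/2952282 = (4/3)*75*(217 + 75) - 3936377/2952282 = (4/3)*75*292 - 3936377/2952282 = 29200 - 3936377/2952282 = 86202698023/2952282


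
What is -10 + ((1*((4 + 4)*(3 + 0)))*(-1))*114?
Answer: -2746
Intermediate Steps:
-10 + ((1*((4 + 4)*(3 + 0)))*(-1))*114 = -10 + ((1*(8*3))*(-1))*114 = -10 + ((1*24)*(-1))*114 = -10 + (24*(-1))*114 = -10 - 24*114 = -10 - 2736 = -2746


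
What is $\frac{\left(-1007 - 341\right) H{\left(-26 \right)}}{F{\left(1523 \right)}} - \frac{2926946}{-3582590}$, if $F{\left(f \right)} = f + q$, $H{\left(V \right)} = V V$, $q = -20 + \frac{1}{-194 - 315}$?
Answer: $- \frac{37714919275461}{62290329485} \approx -605.47$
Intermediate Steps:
$q = - \frac{10181}{509}$ ($q = -20 + \frac{1}{-509} = -20 - \frac{1}{509} = - \frac{10181}{509} \approx -20.002$)
$H{\left(V \right)} = V^{2}$
$F{\left(f \right)} = - \frac{10181}{509} + f$ ($F{\left(f \right)} = f - \frac{10181}{509} = - \frac{10181}{509} + f$)
$\frac{\left(-1007 - 341\right) H{\left(-26 \right)}}{F{\left(1523 \right)}} - \frac{2926946}{-3582590} = \frac{\left(-1007 - 341\right) \left(-26\right)^{2}}{- \frac{10181}{509} + 1523} - \frac{2926946}{-3582590} = \frac{\left(-1348\right) 676}{\frac{765026}{509}} - - \frac{133043}{162845} = \left(-911248\right) \frac{509}{765026} + \frac{133043}{162845} = - \frac{231912616}{382513} + \frac{133043}{162845} = - \frac{37714919275461}{62290329485}$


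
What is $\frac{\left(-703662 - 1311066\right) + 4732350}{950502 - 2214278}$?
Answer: $- \frac{1358811}{631888} \approx -2.1504$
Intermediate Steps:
$\frac{\left(-703662 - 1311066\right) + 4732350}{950502 - 2214278} = \frac{-2014728 + 4732350}{-1263776} = 2717622 \left(- \frac{1}{1263776}\right) = - \frac{1358811}{631888}$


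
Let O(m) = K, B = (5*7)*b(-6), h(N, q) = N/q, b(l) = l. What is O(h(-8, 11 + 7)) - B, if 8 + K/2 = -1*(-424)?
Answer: 1042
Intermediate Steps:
K = 832 (K = -16 + 2*(-1*(-424)) = -16 + 2*424 = -16 + 848 = 832)
B = -210 (B = (5*7)*(-6) = 35*(-6) = -210)
O(m) = 832
O(h(-8, 11 + 7)) - B = 832 - 1*(-210) = 832 + 210 = 1042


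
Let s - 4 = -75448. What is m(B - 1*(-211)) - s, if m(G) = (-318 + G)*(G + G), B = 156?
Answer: 111410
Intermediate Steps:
m(G) = 2*G*(-318 + G) (m(G) = (-318 + G)*(2*G) = 2*G*(-318 + G))
s = -75444 (s = 4 - 75448 = -75444)
m(B - 1*(-211)) - s = 2*(156 - 1*(-211))*(-318 + (156 - 1*(-211))) - 1*(-75444) = 2*(156 + 211)*(-318 + (156 + 211)) + 75444 = 2*367*(-318 + 367) + 75444 = 2*367*49 + 75444 = 35966 + 75444 = 111410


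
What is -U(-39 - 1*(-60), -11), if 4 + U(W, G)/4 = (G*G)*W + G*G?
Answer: -10632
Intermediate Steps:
U(W, G) = -16 + 4*G**2 + 4*W*G**2 (U(W, G) = -16 + 4*((G*G)*W + G*G) = -16 + 4*(G**2*W + G**2) = -16 + 4*(W*G**2 + G**2) = -16 + 4*(G**2 + W*G**2) = -16 + (4*G**2 + 4*W*G**2) = -16 + 4*G**2 + 4*W*G**2)
-U(-39 - 1*(-60), -11) = -(-16 + 4*(-11)**2 + 4*(-39 - 1*(-60))*(-11)**2) = -(-16 + 4*121 + 4*(-39 + 60)*121) = -(-16 + 484 + 4*21*121) = -(-16 + 484 + 10164) = -1*10632 = -10632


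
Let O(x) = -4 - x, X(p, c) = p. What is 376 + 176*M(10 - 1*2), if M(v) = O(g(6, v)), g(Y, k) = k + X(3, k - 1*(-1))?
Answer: -2264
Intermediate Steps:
g(Y, k) = 3 + k (g(Y, k) = k + 3 = 3 + k)
M(v) = -7 - v (M(v) = -4 - (3 + v) = -4 + (-3 - v) = -7 - v)
376 + 176*M(10 - 1*2) = 376 + 176*(-7 - (10 - 1*2)) = 376 + 176*(-7 - (10 - 2)) = 376 + 176*(-7 - 1*8) = 376 + 176*(-7 - 8) = 376 + 176*(-15) = 376 - 2640 = -2264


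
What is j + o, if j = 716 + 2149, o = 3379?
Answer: 6244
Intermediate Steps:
j = 2865
j + o = 2865 + 3379 = 6244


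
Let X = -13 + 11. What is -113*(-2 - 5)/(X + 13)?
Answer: 791/11 ≈ 71.909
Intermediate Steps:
X = -2
-113*(-2 - 5)/(X + 13) = -113*(-2 - 5)/(-2 + 13) = -(-791)/11 = -113*(-7/11) = 791/11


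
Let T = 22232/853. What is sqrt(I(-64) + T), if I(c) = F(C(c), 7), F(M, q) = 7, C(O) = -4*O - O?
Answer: sqrt(24057159)/853 ≈ 5.7501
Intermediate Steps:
C(O) = -5*O
T = 22232/853 (T = 22232*(1/853) = 22232/853 ≈ 26.063)
I(c) = 7
sqrt(I(-64) + T) = sqrt(7 + 22232/853) = sqrt(28203/853) = sqrt(24057159)/853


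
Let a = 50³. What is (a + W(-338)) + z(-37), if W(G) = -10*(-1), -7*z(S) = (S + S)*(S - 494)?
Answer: 835776/7 ≈ 1.1940e+5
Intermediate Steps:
z(S) = -2*S*(-494 + S)/7 (z(S) = -(S + S)*(S - 494)/7 = -2*S*(-494 + S)/7)
a = 125000
W(G) = 10
(a + W(-338)) + z(-37) = (125000 + 10) + (2/7)*(-37)*(494 - 1*(-37)) = 125010 + (2/7)*(-37)*(494 + 37) = 125010 + (2/7)*(-37)*531 = 125010 - 39294/7 = 835776/7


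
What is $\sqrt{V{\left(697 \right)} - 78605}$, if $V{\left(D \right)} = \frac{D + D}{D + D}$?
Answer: $2 i \sqrt{19651} \approx 280.36 i$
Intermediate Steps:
$V{\left(D \right)} = 1$ ($V{\left(D \right)} = \frac{2 D}{2 D} = 2 D \frac{1}{2 D} = 1$)
$\sqrt{V{\left(697 \right)} - 78605} = \sqrt{1 - 78605} = \sqrt{-78604} = 2 i \sqrt{19651}$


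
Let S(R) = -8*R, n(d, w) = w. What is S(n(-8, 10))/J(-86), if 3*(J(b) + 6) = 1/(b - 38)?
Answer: 29760/2233 ≈ 13.327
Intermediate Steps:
J(b) = -6 + 1/(3*(-38 + b)) (J(b) = -6 + 1/(3*(b - 38)) = -6 + 1/(3*(-38 + b)))
S(n(-8, 10))/J(-86) = (-8*10)/(((685 - 18*(-86))/(3*(-38 - 86)))) = -80*(-372/(685 + 1548)) = -80/((1/3)*(-1/124)*2233) = -80/(-2233/372) = -80*(-372/2233) = 29760/2233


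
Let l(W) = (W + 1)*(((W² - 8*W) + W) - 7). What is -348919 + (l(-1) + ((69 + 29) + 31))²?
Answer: -332278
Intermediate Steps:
l(W) = (1 + W)*(-7 + W² - 7*W) (l(W) = (1 + W)*((W² - 7*W) - 7) = (1 + W)*(-7 + W² - 7*W))
-348919 + (l(-1) + ((69 + 29) + 31))² = -348919 + ((-7 + (-1)³ - 14*(-1) - 6*(-1)²) + ((69 + 29) + 31))² = -348919 + ((-7 - 1 + 14 - 6*1) + (98 + 31))² = -348919 + ((-7 - 1 + 14 - 6) + 129)² = -348919 + (0 + 129)² = -348919 + 129² = -348919 + 16641 = -332278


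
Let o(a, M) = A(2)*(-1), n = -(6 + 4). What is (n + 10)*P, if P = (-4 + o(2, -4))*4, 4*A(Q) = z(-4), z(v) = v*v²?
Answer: 0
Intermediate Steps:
z(v) = v³
n = -10 (n = -1*10 = -10)
A(Q) = -16 (A(Q) = (¼)*(-4)³ = (¼)*(-64) = -16)
o(a, M) = 16 (o(a, M) = -16*(-1) = 16)
P = 48 (P = (-4 + 16)*4 = 12*4 = 48)
(n + 10)*P = (-10 + 10)*48 = 0*48 = 0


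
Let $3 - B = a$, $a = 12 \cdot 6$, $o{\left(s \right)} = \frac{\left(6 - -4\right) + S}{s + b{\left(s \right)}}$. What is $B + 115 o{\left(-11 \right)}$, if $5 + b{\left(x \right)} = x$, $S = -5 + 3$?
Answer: $- \frac{2783}{27} \approx -103.07$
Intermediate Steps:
$S = -2$
$b{\left(x \right)} = -5 + x$
$o{\left(s \right)} = \frac{8}{-5 + 2 s}$ ($o{\left(s \right)} = \frac{\left(6 - -4\right) - 2}{s + \left(-5 + s\right)} = \frac{\left(6 + 4\right) - 2}{-5 + 2 s} = \frac{10 - 2}{-5 + 2 s} = \frac{8}{-5 + 2 s}$)
$a = 72$
$B = -69$ ($B = 3 - 72 = -69$)
$B + 115 o{\left(-11 \right)} = -69 + 115 \frac{8}{-5 + 2 \left(-11\right)} = -69 + 115 \frac{8}{-5 - 22} = -69 + 115 \frac{8}{-27} = -69 + 115 \cdot 8 \left(- \frac{1}{27}\right) = -69 + 115 \left(- \frac{8}{27}\right) = -69 - \frac{920}{27} = - \frac{2783}{27}$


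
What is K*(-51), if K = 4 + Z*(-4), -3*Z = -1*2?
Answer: -68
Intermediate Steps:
Z = ⅔ (Z = -(-1)*2/3 = -⅓*(-2) = ⅔ ≈ 0.66667)
K = 4/3 (K = 4 + (⅔)*(-4) = 4 - 8/3 = 4/3 ≈ 1.3333)
K*(-51) = (4/3)*(-51) = -68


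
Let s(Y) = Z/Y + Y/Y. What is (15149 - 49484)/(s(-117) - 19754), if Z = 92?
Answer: 4017195/2311193 ≈ 1.7381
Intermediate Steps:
s(Y) = 1 + 92/Y (s(Y) = 92/Y + Y/Y = 92/Y + 1 = 1 + 92/Y)
(15149 - 49484)/(s(-117) - 19754) = (15149 - 49484)/((92 - 117)/(-117) - 19754) = -34335/(-1/117*(-25) - 19754) = -34335/(25/117 - 19754) = -34335/(-2311193/117) = -34335*(-117/2311193) = 4017195/2311193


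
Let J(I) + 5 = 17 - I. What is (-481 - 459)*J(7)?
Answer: -4700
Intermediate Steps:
J(I) = 12 - I (J(I) = -5 + (17 - I) = 12 - I)
(-481 - 459)*J(7) = (-481 - 459)*(12 - 1*7) = -940*(12 - 7) = -940*5 = -4700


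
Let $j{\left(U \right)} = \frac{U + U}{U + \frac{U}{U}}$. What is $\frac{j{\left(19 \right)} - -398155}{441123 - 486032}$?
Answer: $- \frac{3981569}{449090} \approx -8.8659$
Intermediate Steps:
$j{\left(U \right)} = \frac{2 U}{1 + U}$ ($j{\left(U \right)} = \frac{2 U}{U + 1} = \frac{2 U}{1 + U}$)
$\frac{j{\left(19 \right)} - -398155}{441123 - 486032} = \frac{2 \cdot 19 \frac{1}{1 + 19} - -398155}{441123 - 486032} = \frac{2 \cdot 19 \cdot \frac{1}{20} + 398155}{-44909} = \left(2 \cdot 19 \cdot \frac{1}{20} + 398155\right) \left(- \frac{1}{44909}\right) = \left(\frac{19}{10} + 398155\right) \left(- \frac{1}{44909}\right) = \frac{3981569}{10} \left(- \frac{1}{44909}\right) = - \frac{3981569}{449090}$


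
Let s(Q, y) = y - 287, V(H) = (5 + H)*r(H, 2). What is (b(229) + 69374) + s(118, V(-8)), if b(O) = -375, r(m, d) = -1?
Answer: 68715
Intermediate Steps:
V(H) = -5 - H (V(H) = (5 + H)*(-1) = -5 - H)
s(Q, y) = -287 + y
(b(229) + 69374) + s(118, V(-8)) = (-375 + 69374) + (-287 + (-5 - 1*(-8))) = 68999 + (-287 + (-5 + 8)) = 68999 + (-287 + 3) = 68999 - 284 = 68715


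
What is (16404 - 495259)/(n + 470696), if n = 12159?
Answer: -95771/96571 ≈ -0.99172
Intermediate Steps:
(16404 - 495259)/(n + 470696) = (16404 - 495259)/(12159 + 470696) = -478855/482855 = -478855*1/482855 = -95771/96571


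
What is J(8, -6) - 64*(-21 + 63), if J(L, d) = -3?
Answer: -2691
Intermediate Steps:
J(8, -6) - 64*(-21 + 63) = -3 - 64*(-21 + 63) = -3 - 64*42 = -3 - 2688 = -2691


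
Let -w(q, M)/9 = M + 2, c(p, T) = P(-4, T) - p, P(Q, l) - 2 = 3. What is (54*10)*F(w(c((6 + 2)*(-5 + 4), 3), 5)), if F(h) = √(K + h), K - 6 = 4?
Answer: 540*I*√53 ≈ 3931.3*I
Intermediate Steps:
K = 10 (K = 6 + 4 = 10)
P(Q, l) = 5 (P(Q, l) = 2 + 3 = 5)
c(p, T) = 5 - p
w(q, M) = -18 - 9*M (w(q, M) = -9*(M + 2) = -9*(2 + M) = -18 - 9*M)
F(h) = √(10 + h)
(54*10)*F(w(c((6 + 2)*(-5 + 4), 3), 5)) = (54*10)*√(10 + (-18 - 9*5)) = 540*√(10 + (-18 - 45)) = 540*√(10 - 63) = 540*√(-53) = 540*(I*√53) = 540*I*√53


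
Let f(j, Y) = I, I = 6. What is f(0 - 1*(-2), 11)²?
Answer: 36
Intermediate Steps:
f(j, Y) = 6
f(0 - 1*(-2), 11)² = 6² = 36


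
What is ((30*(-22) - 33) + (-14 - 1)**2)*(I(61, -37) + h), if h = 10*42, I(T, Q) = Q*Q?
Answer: -837252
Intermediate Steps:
I(T, Q) = Q**2
h = 420
((30*(-22) - 33) + (-14 - 1)**2)*(I(61, -37) + h) = ((30*(-22) - 33) + (-14 - 1)**2)*((-37)**2 + 420) = ((-660 - 33) + (-15)**2)*(1369 + 420) = (-693 + 225)*1789 = -468*1789 = -837252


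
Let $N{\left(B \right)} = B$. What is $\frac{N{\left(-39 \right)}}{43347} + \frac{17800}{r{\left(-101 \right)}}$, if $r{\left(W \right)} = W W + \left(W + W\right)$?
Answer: $\frac{257062213}{144475551} \approx 1.7793$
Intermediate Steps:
$r{\left(W \right)} = W^{2} + 2 W$
$\frac{N{\left(-39 \right)}}{43347} + \frac{17800}{r{\left(-101 \right)}} = - \frac{39}{43347} + \frac{17800}{\left(-101\right) \left(2 - 101\right)} = \left(-39\right) \frac{1}{43347} + \frac{17800}{\left(-101\right) \left(-99\right)} = - \frac{13}{14449} + \frac{17800}{9999} = \frac{257062213}{144475551}$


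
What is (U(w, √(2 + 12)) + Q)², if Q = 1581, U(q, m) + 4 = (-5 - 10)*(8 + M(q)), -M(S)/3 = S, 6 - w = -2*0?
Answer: 2982529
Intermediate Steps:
w = 6 (w = 6 - (-2)*0 = 6 - 1*0 = 6 + 0 = 6)
M(S) = -3*S
U(q, m) = -124 + 45*q (U(q, m) = -4 + (-5 - 10)*(8 - 3*q) = -4 - 15*(8 - 3*q) = -4 + (-120 + 45*q) = -124 + 45*q)
(U(w, √(2 + 12)) + Q)² = ((-124 + 45*6) + 1581)² = ((-124 + 270) + 1581)² = (146 + 1581)² = 1727² = 2982529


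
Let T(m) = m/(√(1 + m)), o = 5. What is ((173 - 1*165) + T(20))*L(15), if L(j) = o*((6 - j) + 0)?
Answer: -360 - 300*√21/7 ≈ -556.40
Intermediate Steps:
T(m) = m/√(1 + m)
L(j) = 30 - 5*j (L(j) = 5*((6 - j) + 0) = 5*(6 - j) = 30 - 5*j)
((173 - 1*165) + T(20))*L(15) = ((173 - 1*165) + 20/√(1 + 20))*(30 - 5*15) = ((173 - 165) + 20/√21)*(30 - 75) = (8 + 20*(√21/21))*(-45) = (8 + 20*√21/21)*(-45) = -360 - 300*√21/7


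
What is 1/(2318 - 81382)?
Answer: -1/79064 ≈ -1.2648e-5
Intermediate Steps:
1/(2318 - 81382) = 1/(-79064) = -1/79064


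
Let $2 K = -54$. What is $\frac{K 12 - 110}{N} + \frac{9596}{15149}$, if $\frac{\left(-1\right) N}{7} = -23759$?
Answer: $\frac{227052126}{359925091} \approx 0.63083$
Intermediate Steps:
$K = -27$ ($K = \frac{1}{2} \left(-54\right) = -27$)
$N = 166313$ ($N = \left(-7\right) \left(-23759\right) = 166313$)
$\frac{K 12 - 110}{N} + \frac{9596}{15149} = \frac{\left(-27\right) 12 - 110}{166313} + \frac{9596}{15149} = \left(-324 - 110\right) \frac{1}{166313} + 9596 \cdot \frac{1}{15149} = \left(-434\right) \frac{1}{166313} + \frac{9596}{15149} = - \frac{62}{23759} + \frac{9596}{15149} = \frac{227052126}{359925091}$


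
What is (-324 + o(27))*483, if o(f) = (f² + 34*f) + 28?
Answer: 652533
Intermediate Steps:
o(f) = 28 + f² + 34*f
(-324 + o(27))*483 = (-324 + (28 + 27² + 34*27))*483 = (-324 + (28 + 729 + 918))*483 = (-324 + 1675)*483 = 1351*483 = 652533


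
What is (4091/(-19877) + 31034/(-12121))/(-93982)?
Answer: 666449829/22643000273894 ≈ 2.9433e-5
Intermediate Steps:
(4091/(-19877) + 31034/(-12121))/(-93982) = (4091*(-1/19877) + 31034*(-1/12121))*(-1/93982) = (-4091/19877 - 31034/12121)*(-1/93982) = -666449829/240929117*(-1/93982) = 666449829/22643000273894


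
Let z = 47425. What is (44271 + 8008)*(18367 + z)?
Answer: 3439539968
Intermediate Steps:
(44271 + 8008)*(18367 + z) = (44271 + 8008)*(18367 + 47425) = 52279*65792 = 3439539968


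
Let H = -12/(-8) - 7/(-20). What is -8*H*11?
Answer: -814/5 ≈ -162.80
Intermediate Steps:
H = 37/20 (H = -12*(-⅛) - 7*(-1/20) = 3/2 + 7/20 = 37/20 ≈ 1.8500)
-8*H*11 = -8*37/20*11 = -74/5*11 = -814/5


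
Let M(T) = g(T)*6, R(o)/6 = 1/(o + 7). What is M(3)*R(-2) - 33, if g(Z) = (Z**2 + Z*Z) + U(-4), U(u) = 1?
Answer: 519/5 ≈ 103.80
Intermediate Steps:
R(o) = 6/(7 + o) (R(o) = 6/(o + 7) = 6/(7 + o))
g(Z) = 1 + 2*Z**2 (g(Z) = (Z**2 + Z*Z) + 1 = (Z**2 + Z**2) + 1 = 2*Z**2 + 1 = 1 + 2*Z**2)
M(T) = 6 + 12*T**2 (M(T) = (1 + 2*T**2)*6 = 6 + 12*T**2)
M(3)*R(-2) - 33 = (6 + 12*3**2)*(6/(7 - 2)) - 33 = (6 + 12*9)*(6/5) - 33 = (6 + 108)*(6*(1/5)) - 33 = 114*(6/5) - 33 = 684/5 - 33 = 519/5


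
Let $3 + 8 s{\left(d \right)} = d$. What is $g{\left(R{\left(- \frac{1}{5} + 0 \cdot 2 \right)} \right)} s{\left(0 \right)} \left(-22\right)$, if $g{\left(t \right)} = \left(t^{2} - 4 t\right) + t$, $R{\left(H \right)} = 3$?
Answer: $0$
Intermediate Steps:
$s{\left(d \right)} = - \frac{3}{8} + \frac{d}{8}$
$g{\left(t \right)} = t^{2} - 3 t$
$g{\left(R{\left(- \frac{1}{5} + 0 \cdot 2 \right)} \right)} s{\left(0 \right)} \left(-22\right) = 3 \left(-3 + 3\right) \left(- \frac{3}{8} + \frac{1}{8} \cdot 0\right) \left(-22\right) = 3 \cdot 0 \left(- \frac{3}{8} + 0\right) \left(-22\right) = 0 \left(- \frac{3}{8}\right) \left(-22\right) = 0 \left(-22\right) = 0$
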